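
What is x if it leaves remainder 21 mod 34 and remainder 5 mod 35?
565

Using Chinese Remainder Theorem:
M = 34 × 35 = 1190
M1 = 35, M2 = 34
y1 = 35^(-1) mod 34 = 1
y2 = 34^(-1) mod 35 = 34
x = (21×35×1 + 5×34×34) mod 1190 = 565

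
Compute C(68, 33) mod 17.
0

Using Lucas' theorem:
Write n=68 and k=33 in base 17:
n in base 17: [4, 0]
k in base 17: [1, 16]
C(68,33) mod 17 = ∏ C(n_i, k_i) mod 17
Digit binomials (mod 17): C(4,1) = 4; C(0,16) = 0 (k_i > n_i)
Product: 4 × 0 = 0 ≡ 0 (mod 17)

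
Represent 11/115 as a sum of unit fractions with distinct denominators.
1/11 + 1/211 + 1/266915

Greedy algorithm:
11/115: ceiling(115/11) = 11, use 1/11
6/1265: ceiling(1265/6) = 211, use 1/211
1/266915: ceiling(266915/1) = 266915, use 1/266915
Result: 11/115 = 1/11 + 1/211 + 1/266915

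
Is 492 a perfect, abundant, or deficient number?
abundant

Proper divisors of 492: sum = 1 + 2 + 3 + 4 + 6 + 12 + 41 + 82 + 123 + 164 + 246 = 684
Since 684 > 492, 492 is abundant.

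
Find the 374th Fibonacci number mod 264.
113

Matrix identity: Q^n = [[F_(n+1), F_n], [F_n, F_(n-1)]] with Q = [[1,1],[1,0]].
n = 374 = 101110110₂. Square-and-multiply, entries mod 264:
Q^1 = [[1,1],[1,0]]
Q^2 = (Q^1)² = [[2,1],[1,1]]
Q^5 = (Q^2)²·Q = [[8,5],[5,3]]
Q^11 = (Q^5)²·Q = [[144,89],[89,55]]
Q^23 = (Q^11)²·Q = [[168,145],[145,23]]
Q^46 = (Q^23)² = [[145,239],[239,170]]
Q^93 = (Q^46)²·Q = [[47,2],[2,45]]
Q^187 = (Q^93)²·Q = [[21,101],[101,184]]
Q^374 = (Q^187)² = [[82,113],[113,233]]
F_374 mod 264 = Q^374[0][1] = 113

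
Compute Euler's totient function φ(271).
270

271 = 271
φ(n) = n × ∏(1 - 1/p) for each prime p dividing n
φ(271) = 271 × (1 - 1/271) = 270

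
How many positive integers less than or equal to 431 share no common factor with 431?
430

431 = 431
φ(n) = n × ∏(1 - 1/p) for each prime p dividing n
φ(431) = 431 × (1 - 1/431) = 430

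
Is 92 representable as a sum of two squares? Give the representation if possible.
Not possible

Factorization: 92 = 2^2 × 23
By Fermat: n is sum of two squares iff every prime p ≡ 3 (mod 4) appears to even power.
Prime(s) ≡ 3 (mod 4) with odd exponent: [(23, 1)]
Therefore 92 cannot be expressed as a² + b².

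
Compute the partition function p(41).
44583

p(n) counts ways to write n as a sum of positive integers (order ignored).
Euler's pentagonal recurrence: p(k) = p(k-1) + p(k-2) - p(k-5) - p(k-7) + p(k-12) + p(k-15) - ... (offsets j(3j∓1)/2, signs ++--, p(0)=1, p(<0)=0).
DP table for k = 0..40: p(0)=1, p(1)=1, p(2)=2, p(3)=3, p(4)=5, p(5)=7, p(6)=11, p(7)=15, p(8)=22, p(9)=30, p(10)=42, p(11)=56, p(12)=77, p(13)=101, p(14)=135, p(15)=176, p(16)=231, p(17)=297, p(18)=385, p(19)=490, p(20)=627, p(21)=792, p(22)=1002, p(23)=1255, p(24)=1575, p(25)=1958, p(26)=2436, p(27)=3010, p(28)=3718, p(29)=4565, p(30)=5604, p(31)=6842, p(32)=8349, p(33)=10143, p(34)=12310, p(35)=14883, p(36)=17977, p(37)=21637, p(38)=26015, p(39)=31185, p(40)=37338.
Final step: p(41) = p(40) + p(39) - p(36) - p(34) + p(29) + p(26) - p(19) - p(15) + p(6) + p(1)
= 37338 + 31185 - 17977 - 12310 + 4565 + 2436 - 490 - 176 + 11 + 1
= 44583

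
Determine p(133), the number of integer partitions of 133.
7346629512

p(n) counts ways to write n as a sum of positive integers (order ignored).
Euler's pentagonal recurrence: p(k) = p(k-1) + p(k-2) - p(k-5) - p(k-7) + p(k-12) + p(k-15) - ... (offsets j(3j∓1)/2, signs ++--, p(0)=1, p(<0)=0).
DP table for k = 0..132: p(0)=1, p(1)=1, p(2)=2, p(3)=3, p(4)=5, p(5)=7, p(6)=11, p(7)=15, p(8)=22, p(9)=30, p(10)=42, p(11)=56, p(12)=77, p(13)=101, p(14)=135, p(15)=176, p(16)=231, p(17)=297, p(18)=385, p(19)=490, p(20)=627, p(21)=792, p(22)=1002, p(23)=1255, p(24)=1575, p(25)=1958, p(26)=2436, p(27)=3010, p(28)=3718, p(29)=4565, p(30)=5604, p(31)=6842, p(32)=8349, p(33)=10143, p(34)=12310, p(35)=14883, p(36)=17977, p(37)=21637, p(38)=26015, p(39)=31185, p(40)=37338, p(41)=44583, p(42)=53174, p(43)=63261, p(44)=75175, p(45)=89134, p(46)=105558, p(47)=124754, p(48)=147273, p(49)=173525, p(50)=204226, p(51)=239943, p(52)=281589, p(53)=329931, p(54)=386155, p(55)=451276, p(56)=526823, p(57)=614154, p(58)=715220, p(59)=831820, p(60)=966467, p(61)=1121505, p(62)=1300156, p(63)=1505499, p(64)=1741630, p(65)=2012558, p(66)=2323520, p(67)=2679689, p(68)=3087735, p(69)=3554345, p(70)=4087968, p(71)=4697205, p(72)=5392783, p(73)=6185689, p(74)=7089500, p(75)=8118264, p(76)=9289091, p(77)=10619863, p(78)=12132164, p(79)=13848650, p(80)=15796476, p(81)=18004327, p(82)=20506255, p(83)=23338469, p(84)=26543660, p(85)=30167357, p(86)=34262962, p(87)=38887673, p(88)=44108109, p(89)=49995925, p(90)=56634173, p(91)=64112359, p(92)=72533807, p(93)=82010177, p(94)=92669720, p(95)=104651419, p(96)=118114304, p(97)=133230930, p(98)=150198136, p(99)=169229875, p(100)=190569292, p(101)=214481126, p(102)=241265379, p(103)=271248950, p(104)=304801365, p(105)=342325709, p(106)=384276336, p(107)=431149389, p(108)=483502844, p(109)=541946240, p(110)=607163746, p(111)=679903203, p(112)=761002156, p(113)=851376628, p(114)=952050665, p(115)=1064144451, p(116)=1188908248, p(117)=1327710076, p(118)=1482074143, p(119)=1653668665, p(120)=1844349560, p(121)=2056148051, p(122)=2291320912, p(123)=2552338241, p(124)=2841940500, p(125)=3163127352, p(126)=3519222692, p(127)=3913864295, p(128)=4351078600, p(129)=4835271870, p(130)=5371315400, p(131)=5964539504, p(132)=6620830889.
Final step: p(133) = p(132) + p(131) - p(128) - p(126) + p(121) + p(118) - p(111) - p(107) + p(98) + p(93) - p(82) - p(76) + p(63) + p(56) - p(41) - p(33) + p(16) + p(7)
= 6620830889 + 5964539504 - 4351078600 - 3519222692 + 2056148051 + 1482074143 - 679903203 - 431149389 + 150198136 + 82010177 - 20506255 - 9289091 + 1505499 + 526823 - 44583 - 10143 + 231 + 15
= 7346629512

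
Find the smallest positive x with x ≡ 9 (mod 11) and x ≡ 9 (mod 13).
9

Using Chinese Remainder Theorem:
M = 11 × 13 = 143
M1 = 13, M2 = 11
y1 = 13^(-1) mod 11 = 6
y2 = 11^(-1) mod 13 = 6
x = (9×13×6 + 9×11×6) mod 143 = 9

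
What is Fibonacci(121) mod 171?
100

Matrix identity: Q^n = [[F_(n+1), F_n], [F_n, F_(n-1)]] with Q = [[1,1],[1,0]].
n = 121 = 1111001₂. Square-and-multiply, entries mod 171:
Q^1 = [[1,1],[1,0]]
Q^3 = (Q^1)²·Q = [[3,2],[2,1]]
Q^7 = (Q^3)²·Q = [[21,13],[13,8]]
Q^15 = (Q^7)²·Q = [[132,97],[97,35]]
Q^30 = (Q^15)² = [[157,125],[125,32]]
Q^60 = (Q^30)² = [[89,27],[27,62]]
Q^121 = (Q^60)²·Q = [[73,100],[100,144]]
F_121 mod 171 = Q^121[0][1] = 100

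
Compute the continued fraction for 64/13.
[4; 1, 12]

Euclidean algorithm steps:
64 = 4 × 13 + 12
13 = 1 × 12 + 1
12 = 12 × 1 + 0
Continued fraction: [4; 1, 12]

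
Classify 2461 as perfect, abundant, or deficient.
deficient

Proper divisors of 2461: sum = 1 + 23 + 107 = 131
Since 131 < 2461, 2461 is deficient.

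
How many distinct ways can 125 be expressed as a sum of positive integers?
3163127352

p(n) counts ways to write n as a sum of positive integers (order ignored).
Euler's pentagonal recurrence: p(k) = p(k-1) + p(k-2) - p(k-5) - p(k-7) + p(k-12) + p(k-15) - ... (offsets j(3j∓1)/2, signs ++--, p(0)=1, p(<0)=0).
DP table for k = 0..124: p(0)=1, p(1)=1, p(2)=2, p(3)=3, p(4)=5, p(5)=7, p(6)=11, p(7)=15, p(8)=22, p(9)=30, p(10)=42, p(11)=56, p(12)=77, p(13)=101, p(14)=135, p(15)=176, p(16)=231, p(17)=297, p(18)=385, p(19)=490, p(20)=627, p(21)=792, p(22)=1002, p(23)=1255, p(24)=1575, p(25)=1958, p(26)=2436, p(27)=3010, p(28)=3718, p(29)=4565, p(30)=5604, p(31)=6842, p(32)=8349, p(33)=10143, p(34)=12310, p(35)=14883, p(36)=17977, p(37)=21637, p(38)=26015, p(39)=31185, p(40)=37338, p(41)=44583, p(42)=53174, p(43)=63261, p(44)=75175, p(45)=89134, p(46)=105558, p(47)=124754, p(48)=147273, p(49)=173525, p(50)=204226, p(51)=239943, p(52)=281589, p(53)=329931, p(54)=386155, p(55)=451276, p(56)=526823, p(57)=614154, p(58)=715220, p(59)=831820, p(60)=966467, p(61)=1121505, p(62)=1300156, p(63)=1505499, p(64)=1741630, p(65)=2012558, p(66)=2323520, p(67)=2679689, p(68)=3087735, p(69)=3554345, p(70)=4087968, p(71)=4697205, p(72)=5392783, p(73)=6185689, p(74)=7089500, p(75)=8118264, p(76)=9289091, p(77)=10619863, p(78)=12132164, p(79)=13848650, p(80)=15796476, p(81)=18004327, p(82)=20506255, p(83)=23338469, p(84)=26543660, p(85)=30167357, p(86)=34262962, p(87)=38887673, p(88)=44108109, p(89)=49995925, p(90)=56634173, p(91)=64112359, p(92)=72533807, p(93)=82010177, p(94)=92669720, p(95)=104651419, p(96)=118114304, p(97)=133230930, p(98)=150198136, p(99)=169229875, p(100)=190569292, p(101)=214481126, p(102)=241265379, p(103)=271248950, p(104)=304801365, p(105)=342325709, p(106)=384276336, p(107)=431149389, p(108)=483502844, p(109)=541946240, p(110)=607163746, p(111)=679903203, p(112)=761002156, p(113)=851376628, p(114)=952050665, p(115)=1064144451, p(116)=1188908248, p(117)=1327710076, p(118)=1482074143, p(119)=1653668665, p(120)=1844349560, p(121)=2056148051, p(122)=2291320912, p(123)=2552338241, p(124)=2841940500.
Final step: p(125) = p(124) + p(123) - p(120) - p(118) + p(113) + p(110) - p(103) - p(99) + p(90) + p(85) - p(74) - p(68) + p(55) + p(48) - p(33) - p(25) + p(8)
= 2841940500 + 2552338241 - 1844349560 - 1482074143 + 851376628 + 607163746 - 271248950 - 169229875 + 56634173 + 30167357 - 7089500 - 3087735 + 451276 + 147273 - 10143 - 1958 + 22
= 3163127352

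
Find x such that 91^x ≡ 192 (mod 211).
133

Baby-step giant-step with step n = ⌈√211⌉ = 15.
Baby steps 91^j mod 211 (j:value) for j=0..14: 0:1, 1:91, 2:52, 3:90, 4:172, 5:38, 6:82, 7:77, 8:44, 9:206, 10:178, 11:162, 12:183, 13:195, 14:21.
Giant-step multiplier: 91^(-15) ≡ 91^(210-15) = 91^195 ≡ 88 (mod 211).
Giant steps γ_i = 192·88^i mod 211: γ_0=192, γ_1=16, γ_2=142, γ_3=47, γ_4=127, γ_5=204, γ_6=17, γ_7=19, γ_8=195 (in table at j=13).
x = i·n + j = 8·15 + 13 = 133.
Check: 91^133 ≡ 192 (mod 211).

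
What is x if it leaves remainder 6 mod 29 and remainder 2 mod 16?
354

Using Chinese Remainder Theorem:
M = 29 × 16 = 464
M1 = 16, M2 = 29
y1 = 16^(-1) mod 29 = 20
y2 = 29^(-1) mod 16 = 5
x = (6×16×20 + 2×29×5) mod 464 = 354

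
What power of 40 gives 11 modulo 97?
26

Baby-step giant-step with step n = ⌈√97⌉ = 10.
Baby steps 40^j mod 97 (j:value) for j=0..9: 0:1, 1:40, 2:48, 3:77, 4:73, 5:10, 6:12, 7:92, 8:91, 9:51.
Giant-step multiplier: 40^(-10) ≡ 40^(96-10) = 40^86 ≡ 65 (mod 97).
Giant steps γ_i = 11·65^i mod 97: γ_0=11, γ_1=36, γ_2=12 (in table at j=6).
x = i·n + j = 2·10 + 6 = 26.
Check: 40^26 ≡ 11 (mod 97).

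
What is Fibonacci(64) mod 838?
759

Matrix identity: Q^n = [[F_(n+1), F_n], [F_n, F_(n-1)]] with Q = [[1,1],[1,0]].
n = 64 = 1000000₂. Square-and-multiply, entries mod 838:
Q^1 = [[1,1],[1,0]]
Q^2 = (Q^1)² = [[2,1],[1,1]]
Q^4 = (Q^2)² = [[5,3],[3,2]]
Q^8 = (Q^4)² = [[34,21],[21,13]]
Q^16 = (Q^8)² = [[759,149],[149,610]]
Q^32 = (Q^16)² = [[788,347],[347,441]]
Q^64 = (Q^32)² = [[561,759],[759,640]]
F_64 mod 838 = Q^64[0][1] = 759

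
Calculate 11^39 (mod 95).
1

Repeated squaring. Binary of 39 = 100111.
11^1 ≡ 11 (mod 95); 11^2 ≡ 26 (mod 95); 11^4 ≡ 11 (mod 95); 11^8 ≡ 26 (mod 95); 11^16 ≡ 11 (mod 95); 11^32 ≡ 26 (mod 95)
11^39 = 11^1 × 11^2 × 11^4 × 11^32 ≡ 1 (mod 95)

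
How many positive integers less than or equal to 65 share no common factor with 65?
48

65 = 5 × 13
φ(n) = n × ∏(1 - 1/p) for each prime p dividing n
φ(65) = 65 × (1 - 1/5) × (1 - 1/13) = 48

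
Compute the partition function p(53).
329931

p(n) counts ways to write n as a sum of positive integers (order ignored).
Euler's pentagonal recurrence: p(k) = p(k-1) + p(k-2) - p(k-5) - p(k-7) + p(k-12) + p(k-15) - ... (offsets j(3j∓1)/2, signs ++--, p(0)=1, p(<0)=0).
DP table for k = 0..52: p(0)=1, p(1)=1, p(2)=2, p(3)=3, p(4)=5, p(5)=7, p(6)=11, p(7)=15, p(8)=22, p(9)=30, p(10)=42, p(11)=56, p(12)=77, p(13)=101, p(14)=135, p(15)=176, p(16)=231, p(17)=297, p(18)=385, p(19)=490, p(20)=627, p(21)=792, p(22)=1002, p(23)=1255, p(24)=1575, p(25)=1958, p(26)=2436, p(27)=3010, p(28)=3718, p(29)=4565, p(30)=5604, p(31)=6842, p(32)=8349, p(33)=10143, p(34)=12310, p(35)=14883, p(36)=17977, p(37)=21637, p(38)=26015, p(39)=31185, p(40)=37338, p(41)=44583, p(42)=53174, p(43)=63261, p(44)=75175, p(45)=89134, p(46)=105558, p(47)=124754, p(48)=147273, p(49)=173525, p(50)=204226, p(51)=239943, p(52)=281589.
Final step: p(53) = p(52) + p(51) - p(48) - p(46) + p(41) + p(38) - p(31) - p(27) + p(18) + p(13) - p(2)
= 281589 + 239943 - 147273 - 105558 + 44583 + 26015 - 6842 - 3010 + 385 + 101 - 2
= 329931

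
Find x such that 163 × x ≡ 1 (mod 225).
127

gcd(163, 225) = 1, so the inverse exists.
Extended Euclidean algorithm on (225, 163):
225 = 1 × 163 + 62  ⟹  62 = (1)·225 + (-1)·163
163 = 2 × 62 + 39  ⟹  39 = (-2)·225 + (3)·163
62 = 1 × 39 + 23  ⟹  23 = (3)·225 + (-4)·163
39 = 1 × 23 + 16  ⟹  16 = (-5)·225 + (7)·163
23 = 1 × 16 + 7  ⟹  7 = (8)·225 + (-11)·163
16 = 2 × 7 + 2  ⟹  2 = (-21)·225 + (29)·163
7 = 3 × 2 + 1  ⟹  1 = (71)·225 + (-98)·163
So (-98)·163 ≡ 1 (mod 225), i.e. 163^(-1) ≡ -98 ≡ 127 (mod 225).
Check: 163 × 127 = 20701 ≡ 1 (mod 225)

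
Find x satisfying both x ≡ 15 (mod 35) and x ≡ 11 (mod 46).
1345

Using Chinese Remainder Theorem:
M = 35 × 46 = 1610
M1 = 46, M2 = 35
y1 = 46^(-1) mod 35 = 16
y2 = 35^(-1) mod 46 = 25
x = (15×46×16 + 11×35×25) mod 1610 = 1345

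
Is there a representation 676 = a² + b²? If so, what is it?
0² + 26² (a=0, b=26)

Factorization: 676 = 2^2 × 13^2
By Fermat: n is sum of two squares iff every prime p ≡ 3 (mod 4) appears to even power.
All primes ≡ 3 (mod 4) appear to even power.
Search a = 0, 1, 2, … for 676 - a² a perfect square: first hit at a = 0: 676 - 0 = 676 = 26².
676 = 0² + 26² = 0 + 676 ✓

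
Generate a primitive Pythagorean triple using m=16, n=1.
(255, 32, 257)

Euclid's formula: a = m² - n², b = 2mn, c = m² + n²
m = 16, n = 1
a = 16² - 1² = 256 - 1 = 255
b = 2 × 16 × 1 = 32
c = 16² + 1² = 256 + 1 = 257
Verification: 255² + 32² = 65025 + 1024 = 66049 = 257² ✓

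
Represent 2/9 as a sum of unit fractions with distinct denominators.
1/5 + 1/45

Greedy algorithm:
2/9: ceiling(9/2) = 5, use 1/5
1/45: ceiling(45/1) = 45, use 1/45
Result: 2/9 = 1/5 + 1/45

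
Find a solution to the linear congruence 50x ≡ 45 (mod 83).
x ≡ 59 (mod 83)

gcd(50, 83) = 1, which divides 45, so solutions exist.
Find 50^(-1) mod 83 by the extended Euclidean algorithm:
83 = 1 × 50 + 33  ⟹  33 = (1)·83 + (-1)·50
50 = 1 × 33 + 17  ⟹  17 = (-1)·83 + (2)·50
33 = 1 × 17 + 16  ⟹  16 = (2)·83 + (-3)·50
17 = 1 × 16 + 1  ⟹  1 = (-3)·83 + (5)·50
So (5)·50 ≡ 1 (mod 83), i.e. 50^(-1) ≡ 5 (mod 83).
x ≡ 5 × 45 = 225 ≡ 59 (mod 83).
Check: 50 × 59 = 2950 ≡ 45 (mod 83).
Unique solution: x ≡ 59 (mod 83)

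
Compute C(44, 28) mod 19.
0

Using Lucas' theorem:
Write n=44 and k=28 in base 19:
n in base 19: [2, 6]
k in base 19: [1, 9]
C(44,28) mod 19 = ∏ C(n_i, k_i) mod 19
Digit binomials (mod 19): C(2,1) = 2; C(6,9) = 0 (k_i > n_i)
Product: 2 × 0 = 0 ≡ 0 (mod 19)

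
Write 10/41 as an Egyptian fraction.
1/5 + 1/23 + 1/2358 + 1/11117970

Greedy algorithm:
10/41: ceiling(41/10) = 5, use 1/5
9/205: ceiling(205/9) = 23, use 1/23
2/4715: ceiling(4715/2) = 2358, use 1/2358
1/11117970: ceiling(11117970/1) = 11117970, use 1/11117970
Result: 10/41 = 1/5 + 1/23 + 1/2358 + 1/11117970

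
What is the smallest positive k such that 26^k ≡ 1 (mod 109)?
27

109 is prime, so ord(26) divides φ(109) = 108.
Divisors of 108: 1, 2, 3, 4, 6, 9, 12, 18, 27, 36, 54, 108.
Repeated squaring: 26^1 ≡ 26, 26^2 ≡ 22, 26^4 ≡ 48, 26^8 ≡ 15, 26^16 ≡ 7, 26^32 ≡ 49, 26^64 ≡ 3 (mod 109).
Test 26^d mod 109 for each divisor d in increasing order:
26^1 ≡ 26
26^2 ≡ 22
26^3 = 26^2·26^1 ≡ 27
26^4 ≡ 48
26^6 = 26^4·26^2 ≡ 75
26^9 = 26^8·26^1 ≡ 63
26^12 = 26^8·26^4 ≡ 66
26^18 = 26^16·26^2 ≡ 45
26^27 = 26^16·26^8·26^2·26^1 ≡ 1  ← first divisor giving 1
The order is 27.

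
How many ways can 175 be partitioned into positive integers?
435157697830

p(n) counts ways to write n as a sum of positive integers (order ignored).
Euler's pentagonal recurrence: p(k) = p(k-1) + p(k-2) - p(k-5) - p(k-7) + p(k-12) + p(k-15) - ... (offsets j(3j∓1)/2, signs ++--, p(0)=1, p(<0)=0).
DP table for k = 0..174: p(0)=1, p(1)=1, p(2)=2, p(3)=3, p(4)=5, p(5)=7, p(6)=11, p(7)=15, p(8)=22, p(9)=30, p(10)=42, p(11)=56, p(12)=77, p(13)=101, p(14)=135, p(15)=176, p(16)=231, p(17)=297, p(18)=385, p(19)=490, p(20)=627, p(21)=792, p(22)=1002, p(23)=1255, p(24)=1575, p(25)=1958, p(26)=2436, p(27)=3010, p(28)=3718, p(29)=4565, p(30)=5604, p(31)=6842, p(32)=8349, p(33)=10143, p(34)=12310, p(35)=14883, p(36)=17977, p(37)=21637, p(38)=26015, p(39)=31185, p(40)=37338, p(41)=44583, p(42)=53174, p(43)=63261, p(44)=75175, p(45)=89134, p(46)=105558, p(47)=124754, p(48)=147273, p(49)=173525, p(50)=204226, p(51)=239943, p(52)=281589, p(53)=329931, p(54)=386155, p(55)=451276, p(56)=526823, p(57)=614154, p(58)=715220, p(59)=831820, p(60)=966467, p(61)=1121505, p(62)=1300156, p(63)=1505499, p(64)=1741630, p(65)=2012558, p(66)=2323520, p(67)=2679689, p(68)=3087735, p(69)=3554345, p(70)=4087968, p(71)=4697205, p(72)=5392783, p(73)=6185689, p(74)=7089500, p(75)=8118264, p(76)=9289091, p(77)=10619863, p(78)=12132164, p(79)=13848650, p(80)=15796476, p(81)=18004327, p(82)=20506255, p(83)=23338469, p(84)=26543660, p(85)=30167357, p(86)=34262962, p(87)=38887673, p(88)=44108109, p(89)=49995925, p(90)=56634173, p(91)=64112359, p(92)=72533807, p(93)=82010177, p(94)=92669720, p(95)=104651419, p(96)=118114304, p(97)=133230930, p(98)=150198136, p(99)=169229875, p(100)=190569292, p(101)=214481126, p(102)=241265379, p(103)=271248950, p(104)=304801365, p(105)=342325709, p(106)=384276336, p(107)=431149389, p(108)=483502844, p(109)=541946240, p(110)=607163746, p(111)=679903203, p(112)=761002156, p(113)=851376628, p(114)=952050665, p(115)=1064144451, p(116)=1188908248, p(117)=1327710076, p(118)=1482074143, p(119)=1653668665, p(120)=1844349560, p(121)=2056148051, p(122)=2291320912, p(123)=2552338241, p(124)=2841940500, p(125)=3163127352, p(126)=3519222692, p(127)=3913864295, p(128)=4351078600, p(129)=4835271870, p(130)=5371315400, p(131)=5964539504, p(132)=6620830889, p(133)=7346629512, p(134)=8149040695, p(135)=9035836076, p(136)=10015581680, p(137)=11097645016, p(138)=12292341831, p(139)=13610949895, p(140)=15065878135, p(141)=16670689208, p(142)=18440293320, p(143)=20390982757, p(144)=22540654445, p(145)=24908858009, p(146)=27517052599, p(147)=30388671978, p(148)=33549419497, p(149)=37027355200, p(150)=40853235313, p(151)=45060624582, p(152)=49686288421, p(153)=54770336324, p(154)=60356673280, p(155)=66493182097, p(156)=73232243759, p(157)=80630964769, p(158)=88751778802, p(159)=97662728555, p(160)=107438159466, p(161)=118159068427, p(162)=129913904637, p(163)=142798995930, p(164)=156919475295, p(165)=172389800255, p(166)=189334822579, p(167)=207890420102, p(168)=228204732751, p(169)=250438925115, p(170)=274768617130, p(171)=301384802048, p(172)=330495499613, p(173)=362326859895, p(174)=397125074750.
Final step: p(175) = p(174) + p(173) - p(170) - p(168) + p(163) + p(160) - p(153) - p(149) + p(140) + p(135) - p(124) - p(118) + p(105) + p(98) - p(83) - p(75) + p(58) + p(49) - p(30) - p(20)
= 397125074750 + 362326859895 - 274768617130 - 228204732751 + 142798995930 + 107438159466 - 54770336324 - 37027355200 + 15065878135 + 9035836076 - 2841940500 - 1482074143 + 342325709 + 150198136 - 23338469 - 8118264 + 715220 + 173525 - 5604 - 627
= 435157697830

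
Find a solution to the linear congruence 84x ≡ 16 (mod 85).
x ≡ 69 (mod 85)

gcd(84, 85) = 1, which divides 16, so solutions exist.
Find 84^(-1) mod 85 by the extended Euclidean algorithm:
85 = 1 × 84 + 1  ⟹  1 = (1)·85 + (-1)·84
So (-1)·84 ≡ 1 (mod 85), i.e. 84^(-1) ≡ -1 ≡ 84 (mod 85).
x ≡ 84 × 16 = 1344 ≡ 69 (mod 85).
Check: 84 × 69 = 5796 ≡ 16 (mod 85).
Unique solution: x ≡ 69 (mod 85)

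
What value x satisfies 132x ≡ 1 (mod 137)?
82

gcd(132, 137) = 1, so the inverse exists.
Extended Euclidean algorithm on (137, 132):
137 = 1 × 132 + 5  ⟹  5 = (1)·137 + (-1)·132
132 = 26 × 5 + 2  ⟹  2 = (-26)·137 + (27)·132
5 = 2 × 2 + 1  ⟹  1 = (53)·137 + (-55)·132
So (-55)·132 ≡ 1 (mod 137), i.e. 132^(-1) ≡ -55 ≡ 82 (mod 137).
Check: 132 × 82 = 10824 ≡ 1 (mod 137)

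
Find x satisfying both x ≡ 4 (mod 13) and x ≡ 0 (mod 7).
56

Using Chinese Remainder Theorem:
M = 13 × 7 = 91
M1 = 7, M2 = 13
y1 = 7^(-1) mod 13 = 2
y2 = 13^(-1) mod 7 = 6
x = (4×7×2 + 0×13×6) mod 91 = 56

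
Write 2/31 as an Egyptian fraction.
1/16 + 1/496

Greedy algorithm:
2/31: ceiling(31/2) = 16, use 1/16
1/496: ceiling(496/1) = 496, use 1/496
Result: 2/31 = 1/16 + 1/496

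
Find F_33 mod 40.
18

Matrix identity: Q^n = [[F_(n+1), F_n], [F_n, F_(n-1)]] with Q = [[1,1],[1,0]].
n = 33 = 100001₂. Square-and-multiply, entries mod 40:
Q^1 = [[1,1],[1,0]]
Q^2 = (Q^1)² = [[2,1],[1,1]]
Q^4 = (Q^2)² = [[5,3],[3,2]]
Q^8 = (Q^4)² = [[34,21],[21,13]]
Q^16 = (Q^8)² = [[37,27],[27,10]]
Q^33 = (Q^16)²·Q = [[7,18],[18,29]]
F_33 mod 40 = Q^33[0][1] = 18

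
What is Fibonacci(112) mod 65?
39

Matrix identity: Q^n = [[F_(n+1), F_n], [F_n, F_(n-1)]] with Q = [[1,1],[1,0]].
n = 112 = 1110000₂. Square-and-multiply, entries mod 65:
Q^1 = [[1,1],[1,0]]
Q^3 = (Q^1)²·Q = [[3,2],[2,1]]
Q^7 = (Q^3)²·Q = [[21,13],[13,8]]
Q^14 = (Q^7)² = [[25,52],[52,38]]
Q^28 = (Q^14)² = [[14,26],[26,53]]
Q^56 = (Q^28)² = [[27,52],[52,40]]
Q^112 = (Q^56)² = [[53,39],[39,14]]
F_112 mod 65 = Q^112[0][1] = 39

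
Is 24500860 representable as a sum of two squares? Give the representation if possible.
Not possible

Factorization: 24500860 = 2^2 × 5 × 107^3
By Fermat: n is sum of two squares iff every prime p ≡ 3 (mod 4) appears to even power.
Prime(s) ≡ 3 (mod 4) with odd exponent: [(107, 3)]
Therefore 24500860 cannot be expressed as a² + b².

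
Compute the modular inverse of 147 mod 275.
58

gcd(147, 275) = 1, so the inverse exists.
Extended Euclidean algorithm on (275, 147):
275 = 1 × 147 + 128  ⟹  128 = (1)·275 + (-1)·147
147 = 1 × 128 + 19  ⟹  19 = (-1)·275 + (2)·147
128 = 6 × 19 + 14  ⟹  14 = (7)·275 + (-13)·147
19 = 1 × 14 + 5  ⟹  5 = (-8)·275 + (15)·147
14 = 2 × 5 + 4  ⟹  4 = (23)·275 + (-43)·147
5 = 1 × 4 + 1  ⟹  1 = (-31)·275 + (58)·147
So (58)·147 ≡ 1 (mod 275), i.e. 147^(-1) ≡ 58 (mod 275).
Check: 147 × 58 = 8526 ≡ 1 (mod 275)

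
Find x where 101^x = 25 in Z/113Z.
38

Baby-step giant-step with step n = ⌈√113⌉ = 11.
Baby steps 101^j mod 113 (j:value) for j=0..10: 0:1, 1:101, 2:31, 3:80, 4:57, 5:107, 6:72, 7:40, 8:85, 9:110, 10:36.
Giant-step multiplier: 101^(-11) ≡ 101^(112-11) = 101^101 ≡ 17 (mod 113).
Giant steps γ_i = 25·17^i mod 113: γ_0=25, γ_1=86, γ_2=106, γ_3=107 (in table at j=5).
x = i·n + j = 3·11 + 5 = 38.
Check: 101^38 ≡ 25 (mod 113).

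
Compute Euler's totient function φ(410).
160

410 = 2 × 5 × 41
φ(n) = n × ∏(1 - 1/p) for each prime p dividing n
φ(410) = 410 × (1 - 1/2) × (1 - 1/5) × (1 - 1/41) = 160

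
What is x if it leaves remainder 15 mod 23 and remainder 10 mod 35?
360

Using Chinese Remainder Theorem:
M = 23 × 35 = 805
M1 = 35, M2 = 23
y1 = 35^(-1) mod 23 = 2
y2 = 23^(-1) mod 35 = 32
x = (15×35×2 + 10×23×32) mod 805 = 360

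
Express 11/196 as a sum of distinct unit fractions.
1/18 + 1/1764

Greedy algorithm:
11/196: ceiling(196/11) = 18, use 1/18
1/1764: ceiling(1764/1) = 1764, use 1/1764
Result: 11/196 = 1/18 + 1/1764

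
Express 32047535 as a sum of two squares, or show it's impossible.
Not possible

Factorization: 32047535 = 5 × 13 × 79^3
By Fermat: n is sum of two squares iff every prime p ≡ 3 (mod 4) appears to even power.
Prime(s) ≡ 3 (mod 4) with odd exponent: [(79, 3)]
Therefore 32047535 cannot be expressed as a² + b².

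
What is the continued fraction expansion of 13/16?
[0; 1, 4, 3]

Euclidean algorithm steps:
13 = 0 × 16 + 13
16 = 1 × 13 + 3
13 = 4 × 3 + 1
3 = 3 × 1 + 0
Continued fraction: [0; 1, 4, 3]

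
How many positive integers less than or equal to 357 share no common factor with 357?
192

357 = 3 × 7 × 17
φ(n) = n × ∏(1 - 1/p) for each prime p dividing n
φ(357) = 357 × (1 - 1/3) × (1 - 1/7) × (1 - 1/17) = 192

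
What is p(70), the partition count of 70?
4087968

p(n) counts ways to write n as a sum of positive integers (order ignored).
Euler's pentagonal recurrence: p(k) = p(k-1) + p(k-2) - p(k-5) - p(k-7) + p(k-12) + p(k-15) - ... (offsets j(3j∓1)/2, signs ++--, p(0)=1, p(<0)=0).
DP table for k = 0..69: p(0)=1, p(1)=1, p(2)=2, p(3)=3, p(4)=5, p(5)=7, p(6)=11, p(7)=15, p(8)=22, p(9)=30, p(10)=42, p(11)=56, p(12)=77, p(13)=101, p(14)=135, p(15)=176, p(16)=231, p(17)=297, p(18)=385, p(19)=490, p(20)=627, p(21)=792, p(22)=1002, p(23)=1255, p(24)=1575, p(25)=1958, p(26)=2436, p(27)=3010, p(28)=3718, p(29)=4565, p(30)=5604, p(31)=6842, p(32)=8349, p(33)=10143, p(34)=12310, p(35)=14883, p(36)=17977, p(37)=21637, p(38)=26015, p(39)=31185, p(40)=37338, p(41)=44583, p(42)=53174, p(43)=63261, p(44)=75175, p(45)=89134, p(46)=105558, p(47)=124754, p(48)=147273, p(49)=173525, p(50)=204226, p(51)=239943, p(52)=281589, p(53)=329931, p(54)=386155, p(55)=451276, p(56)=526823, p(57)=614154, p(58)=715220, p(59)=831820, p(60)=966467, p(61)=1121505, p(62)=1300156, p(63)=1505499, p(64)=1741630, p(65)=2012558, p(66)=2323520, p(67)=2679689, p(68)=3087735, p(69)=3554345.
Final step: p(70) = p(69) + p(68) - p(65) - p(63) + p(58) + p(55) - p(48) - p(44) + p(35) + p(30) - p(19) - p(13) + p(0)
= 3554345 + 3087735 - 2012558 - 1505499 + 715220 + 451276 - 147273 - 75175 + 14883 + 5604 - 490 - 101 + 1
= 4087968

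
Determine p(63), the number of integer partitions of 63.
1505499

p(n) counts ways to write n as a sum of positive integers (order ignored).
Euler's pentagonal recurrence: p(k) = p(k-1) + p(k-2) - p(k-5) - p(k-7) + p(k-12) + p(k-15) - ... (offsets j(3j∓1)/2, signs ++--, p(0)=1, p(<0)=0).
DP table for k = 0..62: p(0)=1, p(1)=1, p(2)=2, p(3)=3, p(4)=5, p(5)=7, p(6)=11, p(7)=15, p(8)=22, p(9)=30, p(10)=42, p(11)=56, p(12)=77, p(13)=101, p(14)=135, p(15)=176, p(16)=231, p(17)=297, p(18)=385, p(19)=490, p(20)=627, p(21)=792, p(22)=1002, p(23)=1255, p(24)=1575, p(25)=1958, p(26)=2436, p(27)=3010, p(28)=3718, p(29)=4565, p(30)=5604, p(31)=6842, p(32)=8349, p(33)=10143, p(34)=12310, p(35)=14883, p(36)=17977, p(37)=21637, p(38)=26015, p(39)=31185, p(40)=37338, p(41)=44583, p(42)=53174, p(43)=63261, p(44)=75175, p(45)=89134, p(46)=105558, p(47)=124754, p(48)=147273, p(49)=173525, p(50)=204226, p(51)=239943, p(52)=281589, p(53)=329931, p(54)=386155, p(55)=451276, p(56)=526823, p(57)=614154, p(58)=715220, p(59)=831820, p(60)=966467, p(61)=1121505, p(62)=1300156.
Final step: p(63) = p(62) + p(61) - p(58) - p(56) + p(51) + p(48) - p(41) - p(37) + p(28) + p(23) - p(12) - p(6)
= 1300156 + 1121505 - 715220 - 526823 + 239943 + 147273 - 44583 - 21637 + 3718 + 1255 - 77 - 11
= 1505499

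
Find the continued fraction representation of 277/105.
[2; 1, 1, 1, 3, 4, 2]

Euclidean algorithm steps:
277 = 2 × 105 + 67
105 = 1 × 67 + 38
67 = 1 × 38 + 29
38 = 1 × 29 + 9
29 = 3 × 9 + 2
9 = 4 × 2 + 1
2 = 2 × 1 + 0
Continued fraction: [2; 1, 1, 1, 3, 4, 2]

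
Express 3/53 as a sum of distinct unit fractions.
1/18 + 1/954

Greedy algorithm:
3/53: ceiling(53/3) = 18, use 1/18
1/954: ceiling(954/1) = 954, use 1/954
Result: 3/53 = 1/18 + 1/954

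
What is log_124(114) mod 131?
58

Baby-step giant-step with step n = ⌈√131⌉ = 12.
Baby steps 124^j mod 131 (j:value) for j=0..11: 0:1, 1:124, 2:49, 3:50, 4:43, 5:92, 6:11, 7:54, 8:15, 9:26, 10:80, 11:95.
Giant-step multiplier: 124^(-12) ≡ 124^(130-12) = 124^118 ≡ 13 (mod 131).
Giant steps γ_i = 114·13^i mod 131: γ_0=114, γ_1=41, γ_2=9, γ_3=117, γ_4=80 (in table at j=10).
x = i·n + j = 4·12 + 10 = 58.
Check: 124^58 ≡ 114 (mod 131).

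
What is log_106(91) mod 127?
61

Baby-step giant-step with step n = ⌈√127⌉ = 12.
Baby steps 106^j mod 127 (j:value) for j=0..11: 0:1, 1:106, 2:60, 3:10, 4:44, 5:92, 6:100, 7:59, 8:31, 9:111, 10:82, 11:56.
Giant-step multiplier: 106^(-12) ≡ 106^(126-12) = 106^114 ≡ 50 (mod 127).
Giant steps γ_i = 91·50^i mod 127: γ_0=91, γ_1=105, γ_2=43, γ_3=118, γ_4=58, γ_5=106 (in table at j=1).
x = i·n + j = 5·12 + 1 = 61.
Check: 106^61 ≡ 91 (mod 127).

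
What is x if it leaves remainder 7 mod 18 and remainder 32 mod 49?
277

Using Chinese Remainder Theorem:
M = 18 × 49 = 882
M1 = 49, M2 = 18
y1 = 49^(-1) mod 18 = 7
y2 = 18^(-1) mod 49 = 30
x = (7×49×7 + 32×18×30) mod 882 = 277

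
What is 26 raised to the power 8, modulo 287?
18

Repeated squaring. Binary of 8 = 1000.
26^1 ≡ 26 (mod 287); 26^2 ≡ 102 (mod 287); 26^4 ≡ 72 (mod 287); 26^8 ≡ 18 (mod 287)
26^8 = 26^8 ≡ 18 (mod 287)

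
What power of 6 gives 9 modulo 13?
4

Baby-step giant-step with step n = ⌈√13⌉ = 4.
Baby steps 6^j mod 13 (j:value) for j=0..3: 0:1, 1:6, 2:10, 3:8.
Giant-step multiplier: 6^(-4) ≡ 6^(12-4) = 6^8 ≡ 3 (mod 13).
Giant steps γ_i = 9·3^i mod 13: γ_0=9, γ_1=1 (in table at j=0).
x = i·n + j = 1·4 + 0 = 4.
Check: 6^4 ≡ 9 (mod 13).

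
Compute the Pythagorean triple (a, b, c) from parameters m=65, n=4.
(4209, 520, 4241)

Euclid's formula: a = m² - n², b = 2mn, c = m² + n²
m = 65, n = 4
a = 65² - 4² = 4225 - 16 = 4209
b = 2 × 65 × 4 = 520
c = 65² + 4² = 4225 + 16 = 4241
Verification: 4209² + 520² = 17715681 + 270400 = 17986081 = 4241² ✓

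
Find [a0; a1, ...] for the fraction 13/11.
[1; 5, 2]

Euclidean algorithm steps:
13 = 1 × 11 + 2
11 = 5 × 2 + 1
2 = 2 × 1 + 0
Continued fraction: [1; 5, 2]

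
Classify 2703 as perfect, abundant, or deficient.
deficient

Proper divisors of 2703: sum = 1 + 3 + 17 + 51 + 53 + 159 + 901 = 1185
Since 1185 < 2703, 2703 is deficient.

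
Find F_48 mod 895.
466

Matrix identity: Q^n = [[F_(n+1), F_n], [F_n, F_(n-1)]] with Q = [[1,1],[1,0]].
n = 48 = 110000₂. Square-and-multiply, entries mod 895:
Q^1 = [[1,1],[1,0]]
Q^3 = (Q^1)²·Q = [[3,2],[2,1]]
Q^6 = (Q^3)² = [[13,8],[8,5]]
Q^12 = (Q^6)² = [[233,144],[144,89]]
Q^24 = (Q^12)² = [[740,723],[723,17]]
Q^48 = (Q^24)² = [[804,466],[466,338]]
F_48 mod 895 = Q^48[0][1] = 466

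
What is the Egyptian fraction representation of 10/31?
1/4 + 1/14 + 1/868

Greedy algorithm:
10/31: ceiling(31/10) = 4, use 1/4
9/124: ceiling(124/9) = 14, use 1/14
1/868: ceiling(868/1) = 868, use 1/868
Result: 10/31 = 1/4 + 1/14 + 1/868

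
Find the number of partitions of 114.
952050665

p(n) counts ways to write n as a sum of positive integers (order ignored).
Euler's pentagonal recurrence: p(k) = p(k-1) + p(k-2) - p(k-5) - p(k-7) + p(k-12) + p(k-15) - ... (offsets j(3j∓1)/2, signs ++--, p(0)=1, p(<0)=0).
DP table for k = 0..113: p(0)=1, p(1)=1, p(2)=2, p(3)=3, p(4)=5, p(5)=7, p(6)=11, p(7)=15, p(8)=22, p(9)=30, p(10)=42, p(11)=56, p(12)=77, p(13)=101, p(14)=135, p(15)=176, p(16)=231, p(17)=297, p(18)=385, p(19)=490, p(20)=627, p(21)=792, p(22)=1002, p(23)=1255, p(24)=1575, p(25)=1958, p(26)=2436, p(27)=3010, p(28)=3718, p(29)=4565, p(30)=5604, p(31)=6842, p(32)=8349, p(33)=10143, p(34)=12310, p(35)=14883, p(36)=17977, p(37)=21637, p(38)=26015, p(39)=31185, p(40)=37338, p(41)=44583, p(42)=53174, p(43)=63261, p(44)=75175, p(45)=89134, p(46)=105558, p(47)=124754, p(48)=147273, p(49)=173525, p(50)=204226, p(51)=239943, p(52)=281589, p(53)=329931, p(54)=386155, p(55)=451276, p(56)=526823, p(57)=614154, p(58)=715220, p(59)=831820, p(60)=966467, p(61)=1121505, p(62)=1300156, p(63)=1505499, p(64)=1741630, p(65)=2012558, p(66)=2323520, p(67)=2679689, p(68)=3087735, p(69)=3554345, p(70)=4087968, p(71)=4697205, p(72)=5392783, p(73)=6185689, p(74)=7089500, p(75)=8118264, p(76)=9289091, p(77)=10619863, p(78)=12132164, p(79)=13848650, p(80)=15796476, p(81)=18004327, p(82)=20506255, p(83)=23338469, p(84)=26543660, p(85)=30167357, p(86)=34262962, p(87)=38887673, p(88)=44108109, p(89)=49995925, p(90)=56634173, p(91)=64112359, p(92)=72533807, p(93)=82010177, p(94)=92669720, p(95)=104651419, p(96)=118114304, p(97)=133230930, p(98)=150198136, p(99)=169229875, p(100)=190569292, p(101)=214481126, p(102)=241265379, p(103)=271248950, p(104)=304801365, p(105)=342325709, p(106)=384276336, p(107)=431149389, p(108)=483502844, p(109)=541946240, p(110)=607163746, p(111)=679903203, p(112)=761002156, p(113)=851376628.
Final step: p(114) = p(113) + p(112) - p(109) - p(107) + p(102) + p(99) - p(92) - p(88) + p(79) + p(74) - p(63) - p(57) + p(44) + p(37) - p(22) - p(14)
= 851376628 + 761002156 - 541946240 - 431149389 + 241265379 + 169229875 - 72533807 - 44108109 + 13848650 + 7089500 - 1505499 - 614154 + 75175 + 21637 - 1002 - 135
= 952050665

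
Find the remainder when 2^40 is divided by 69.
13

Repeated squaring. Binary of 40 = 101000.
2^1 ≡ 2 (mod 69); 2^2 ≡ 4 (mod 69); 2^4 ≡ 16 (mod 69); 2^8 ≡ 49 (mod 69); 2^16 ≡ 55 (mod 69); 2^32 ≡ 58 (mod 69)
2^40 = 2^8 × 2^32 ≡ 13 (mod 69)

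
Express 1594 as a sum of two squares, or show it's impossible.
15² + 37² (a=15, b=37)

Factorization: 1594 = 2 × 797
By Fermat: n is sum of two squares iff every prime p ≡ 3 (mod 4) appears to even power.
All primes ≡ 3 (mod 4) appear to even power.
Search a = 0, 1, 2, … for 1594 - a² a perfect square: first hit at a = 15: 1594 - 225 = 1369 = 37².
1594 = 15² + 37² = 225 + 1369 ✓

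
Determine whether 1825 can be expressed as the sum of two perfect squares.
12² + 41² (a=12, b=41)

Factorization: 1825 = 5^2 × 73
By Fermat: n is sum of two squares iff every prime p ≡ 3 (mod 4) appears to even power.
All primes ≡ 3 (mod 4) appear to even power.
Search a = 0, 1, 2, … for 1825 - a² a perfect square: first hit at a = 12: 1825 - 144 = 1681 = 41².
1825 = 12² + 41² = 144 + 1681 ✓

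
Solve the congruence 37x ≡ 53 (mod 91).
x ≡ 58 (mod 91)

gcd(37, 91) = 1, which divides 53, so solutions exist.
Find 37^(-1) mod 91 by the extended Euclidean algorithm:
91 = 2 × 37 + 17  ⟹  17 = (1)·91 + (-2)·37
37 = 2 × 17 + 3  ⟹  3 = (-2)·91 + (5)·37
17 = 5 × 3 + 2  ⟹  2 = (11)·91 + (-27)·37
3 = 1 × 2 + 1  ⟹  1 = (-13)·91 + (32)·37
So (32)·37 ≡ 1 (mod 91), i.e. 37^(-1) ≡ 32 (mod 91).
x ≡ 32 × 53 = 1696 ≡ 58 (mod 91).
Check: 37 × 58 = 2146 ≡ 53 (mod 91).
Unique solution: x ≡ 58 (mod 91)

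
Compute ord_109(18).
108

109 is prime, so ord(18) divides φ(109) = 108.
Divisors of 108: 1, 2, 3, 4, 6, 9, 12, 18, 27, 36, 54, 108.
Repeated squaring: 18^1 ≡ 18, 18^2 ≡ 106, 18^4 ≡ 9, 18^8 ≡ 81, 18^16 ≡ 21, 18^32 ≡ 5, 18^64 ≡ 25 (mod 109).
Test 18^d mod 109 for each divisor d in increasing order:
18^1 ≡ 18
18^2 ≡ 106
18^3 = 18^2·18^1 ≡ 55
18^4 ≡ 9
18^6 = 18^4·18^2 ≡ 82
18^9 = 18^8·18^1 ≡ 41
18^12 = 18^8·18^4 ≡ 75
18^18 = 18^16·18^2 ≡ 46
18^27 = 18^16·18^8·18^2·18^1 ≡ 33
18^36 = 18^32·18^4 ≡ 45
18^54 = 18^32·18^16·18^4·18^2 ≡ 108
18^108 = 18^64·18^32·18^8·18^4 ≡ 1  ← first divisor giving 1
The order is 108.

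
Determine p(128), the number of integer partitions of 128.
4351078600

p(n) counts ways to write n as a sum of positive integers (order ignored).
Euler's pentagonal recurrence: p(k) = p(k-1) + p(k-2) - p(k-5) - p(k-7) + p(k-12) + p(k-15) - ... (offsets j(3j∓1)/2, signs ++--, p(0)=1, p(<0)=0).
DP table for k = 0..127: p(0)=1, p(1)=1, p(2)=2, p(3)=3, p(4)=5, p(5)=7, p(6)=11, p(7)=15, p(8)=22, p(9)=30, p(10)=42, p(11)=56, p(12)=77, p(13)=101, p(14)=135, p(15)=176, p(16)=231, p(17)=297, p(18)=385, p(19)=490, p(20)=627, p(21)=792, p(22)=1002, p(23)=1255, p(24)=1575, p(25)=1958, p(26)=2436, p(27)=3010, p(28)=3718, p(29)=4565, p(30)=5604, p(31)=6842, p(32)=8349, p(33)=10143, p(34)=12310, p(35)=14883, p(36)=17977, p(37)=21637, p(38)=26015, p(39)=31185, p(40)=37338, p(41)=44583, p(42)=53174, p(43)=63261, p(44)=75175, p(45)=89134, p(46)=105558, p(47)=124754, p(48)=147273, p(49)=173525, p(50)=204226, p(51)=239943, p(52)=281589, p(53)=329931, p(54)=386155, p(55)=451276, p(56)=526823, p(57)=614154, p(58)=715220, p(59)=831820, p(60)=966467, p(61)=1121505, p(62)=1300156, p(63)=1505499, p(64)=1741630, p(65)=2012558, p(66)=2323520, p(67)=2679689, p(68)=3087735, p(69)=3554345, p(70)=4087968, p(71)=4697205, p(72)=5392783, p(73)=6185689, p(74)=7089500, p(75)=8118264, p(76)=9289091, p(77)=10619863, p(78)=12132164, p(79)=13848650, p(80)=15796476, p(81)=18004327, p(82)=20506255, p(83)=23338469, p(84)=26543660, p(85)=30167357, p(86)=34262962, p(87)=38887673, p(88)=44108109, p(89)=49995925, p(90)=56634173, p(91)=64112359, p(92)=72533807, p(93)=82010177, p(94)=92669720, p(95)=104651419, p(96)=118114304, p(97)=133230930, p(98)=150198136, p(99)=169229875, p(100)=190569292, p(101)=214481126, p(102)=241265379, p(103)=271248950, p(104)=304801365, p(105)=342325709, p(106)=384276336, p(107)=431149389, p(108)=483502844, p(109)=541946240, p(110)=607163746, p(111)=679903203, p(112)=761002156, p(113)=851376628, p(114)=952050665, p(115)=1064144451, p(116)=1188908248, p(117)=1327710076, p(118)=1482074143, p(119)=1653668665, p(120)=1844349560, p(121)=2056148051, p(122)=2291320912, p(123)=2552338241, p(124)=2841940500, p(125)=3163127352, p(126)=3519222692, p(127)=3913864295.
Final step: p(128) = p(127) + p(126) - p(123) - p(121) + p(116) + p(113) - p(106) - p(102) + p(93) + p(88) - p(77) - p(71) + p(58) + p(51) - p(36) - p(28) + p(11) + p(2)
= 3913864295 + 3519222692 - 2552338241 - 2056148051 + 1188908248 + 851376628 - 384276336 - 241265379 + 82010177 + 44108109 - 10619863 - 4697205 + 715220 + 239943 - 17977 - 3718 + 56 + 2
= 4351078600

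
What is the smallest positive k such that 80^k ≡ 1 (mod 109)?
27

109 is prime, so ord(80) divides φ(109) = 108.
Divisors of 108: 1, 2, 3, 4, 6, 9, 12, 18, 27, 36, 54, 108.
Repeated squaring: 80^1 ≡ 80, 80^2 ≡ 78, 80^4 ≡ 89, 80^8 ≡ 73, 80^16 ≡ 97, 80^32 ≡ 35, 80^64 ≡ 26 (mod 109).
Test 80^d mod 109 for each divisor d in increasing order:
80^1 ≡ 80
80^2 ≡ 78
80^3 = 80^2·80^1 ≡ 27
80^4 ≡ 89
80^6 = 80^4·80^2 ≡ 75
80^9 = 80^8·80^1 ≡ 63
80^12 = 80^8·80^4 ≡ 66
80^18 = 80^16·80^2 ≡ 45
80^27 = 80^16·80^8·80^2·80^1 ≡ 1  ← first divisor giving 1
The order is 27.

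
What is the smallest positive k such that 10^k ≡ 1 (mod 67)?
33

67 is prime, so ord(10) divides φ(67) = 66.
Divisors of 66: 1, 2, 3, 6, 11, 22, 33, 66.
Repeated squaring: 10^1 ≡ 10, 10^2 ≡ 33, 10^4 ≡ 17, 10^8 ≡ 21, 10^16 ≡ 39, 10^32 ≡ 47, 10^64 ≡ 65 (mod 67).
Test 10^d mod 67 for each divisor d in increasing order:
10^1 ≡ 10
10^2 ≡ 33
10^3 = 10^2·10^1 ≡ 62
10^6 = 10^4·10^2 ≡ 25
10^11 = 10^8·10^2·10^1 ≡ 29
10^22 = 10^16·10^4·10^2 ≡ 37
10^33 = 10^32·10^1 ≡ 1  ← first divisor giving 1
The order is 33.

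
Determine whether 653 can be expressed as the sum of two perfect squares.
13² + 22² (a=13, b=22)

Factorization: 653 = 653
By Fermat: n is sum of two squares iff every prime p ≡ 3 (mod 4) appears to even power.
All primes ≡ 3 (mod 4) appear to even power.
Search a = 0, 1, 2, … for 653 - a² a perfect square: first hit at a = 13: 653 - 169 = 484 = 22².
653 = 13² + 22² = 169 + 484 ✓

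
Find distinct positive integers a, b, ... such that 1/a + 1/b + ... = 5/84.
1/17 + 1/1428

Greedy algorithm:
5/84: ceiling(84/5) = 17, use 1/17
1/1428: ceiling(1428/1) = 1428, use 1/1428
Result: 5/84 = 1/17 + 1/1428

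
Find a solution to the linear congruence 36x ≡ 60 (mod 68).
x ≡ 13 (mod 17)

gcd(36, 68) = 4, which divides 60, so solutions exist.
Divide through by 4: 9x ≡ 15 (mod 17).
Find 9^(-1) mod 17 by the extended Euclidean algorithm:
17 = 1 × 9 + 8  ⟹  8 = (1)·17 + (-1)·9
9 = 1 × 8 + 1  ⟹  1 = (-1)·17 + (2)·9
So (2)·9 ≡ 1 (mod 17), i.e. 9^(-1) ≡ 2 (mod 17).
x ≡ 2 × 15 = 30 ≡ 13 (mod 17).
Check: 36 × 13 = 468 ≡ 60 (mod 68).
x ≡ 13 (mod 17), giving 4 solutions mod 68.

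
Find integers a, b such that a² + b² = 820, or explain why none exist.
6² + 28² (a=6, b=28)

Factorization: 820 = 2^2 × 5 × 41
By Fermat: n is sum of two squares iff every prime p ≡ 3 (mod 4) appears to even power.
All primes ≡ 3 (mod 4) appear to even power.
Search a = 0, 1, 2, … for 820 - a² a perfect square: first hit at a = 6: 820 - 36 = 784 = 28².
820 = 6² + 28² = 36 + 784 ✓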